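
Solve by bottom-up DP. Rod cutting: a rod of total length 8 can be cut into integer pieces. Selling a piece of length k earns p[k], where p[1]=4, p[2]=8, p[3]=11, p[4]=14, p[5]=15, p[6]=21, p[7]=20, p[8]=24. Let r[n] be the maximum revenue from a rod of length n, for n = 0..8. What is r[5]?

   n    0    1    2    3    4    5    6    7    8
r[n]    0    4    8   12   16   20   24   28   32

20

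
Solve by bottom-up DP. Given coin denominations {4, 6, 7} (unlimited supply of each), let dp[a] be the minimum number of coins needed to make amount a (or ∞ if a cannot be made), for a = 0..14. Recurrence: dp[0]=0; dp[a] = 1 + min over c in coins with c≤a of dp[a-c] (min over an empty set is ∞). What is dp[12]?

2

 a  0  1  2  3  4  5  6  7  8  9 10 11 12 13 14
dp  0  -  -  -  1  -  1  1  2  -  2  2  2  2  2
(- denotes ∞ / unreachable)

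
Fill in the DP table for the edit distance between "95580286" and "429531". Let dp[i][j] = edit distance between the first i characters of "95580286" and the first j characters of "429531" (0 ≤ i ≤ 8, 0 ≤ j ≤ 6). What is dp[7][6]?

7

   ''  4  2  9  5  3  1
''  0  1  2  3  4  5  6
 9  1  1  2  2  3  4  5
 5  2  2  2  3  2  3  4
 5  3  3  3  3  3  3  4
 8  4  4  4  4  4  4  4
 0  5  5  5  5  5  5  5
 2  6  6  5  6  6  6  6
 8  7  7  6  6  7  7  7
 6  8  8  7  7  7  8  8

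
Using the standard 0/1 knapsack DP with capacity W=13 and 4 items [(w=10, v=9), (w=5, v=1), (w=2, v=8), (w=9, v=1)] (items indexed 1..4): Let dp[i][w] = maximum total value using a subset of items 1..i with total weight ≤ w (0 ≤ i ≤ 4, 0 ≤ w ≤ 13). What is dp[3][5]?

8

i\w   0   1   2   3   4   5   6   7   8   9  10  11  12  13
  0   0   0   0   0   0   0   0   0   0   0   0   0   0   0
  1   0   0   0   0   0   0   0   0   0   0   9   9   9   9
  2   0   0   0   0   0   1   1   1   1   1   9   9   9   9
  3   0   0   8   8   8   8   8   9   9   9   9   9  17  17
  4   0   0   8   8   8   8   8   9   9   9   9   9  17  17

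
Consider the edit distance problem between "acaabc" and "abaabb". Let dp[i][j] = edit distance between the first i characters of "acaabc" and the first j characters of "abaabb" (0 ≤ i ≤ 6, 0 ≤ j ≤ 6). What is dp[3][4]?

2

   ''  a  b  a  a  b  b
''  0  1  2  3  4  5  6
 a  1  0  1  2  3  4  5
 c  2  1  1  2  3  4  5
 a  3  2  2  1  2  3  4
 a  4  3  3  2  1  2  3
 b  5  4  3  3  2  1  2
 c  6  5  4  4  3  2  2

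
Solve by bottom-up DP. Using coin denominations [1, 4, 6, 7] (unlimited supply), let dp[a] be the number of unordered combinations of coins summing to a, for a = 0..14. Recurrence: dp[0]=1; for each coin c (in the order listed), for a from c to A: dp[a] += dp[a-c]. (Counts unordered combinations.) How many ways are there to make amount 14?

12

after  coin     0     1     2     3     4     5     6     7     8     9    10    11    12    13    14
          1     1     1     1     1     1     1     1     1     1     1     1     1     1     1     1
          4     1     1     1     1     2     2     2     2     3     3     3     3     4     4     4
          6     1     1     1     1     2     2     3     3     4     4     5     5     7     7     8
          7     1     1     1     1     2     2     3     4     5     5     6     7     9    10    12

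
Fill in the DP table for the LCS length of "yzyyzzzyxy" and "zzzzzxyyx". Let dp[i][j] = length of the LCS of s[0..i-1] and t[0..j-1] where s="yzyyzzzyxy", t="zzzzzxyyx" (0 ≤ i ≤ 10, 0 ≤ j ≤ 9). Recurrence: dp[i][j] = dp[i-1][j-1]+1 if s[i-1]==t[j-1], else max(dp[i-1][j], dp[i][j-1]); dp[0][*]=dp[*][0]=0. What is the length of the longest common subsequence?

6

   ''  z  z  z  z  z  x  y  y  x
''  0  0  0  0  0  0  0  0  0  0
 y  0  0  0  0  0  0  0  1  1  1
 z  0  1  1  1  1  1  1  1  1  1
 y  0  1  1  1  1  1  1  2  2  2
 y  0  1  1  1  1  1  1  2  3  3
 z  0  1  2  2  2  2  2  2  3  3
 z  0  1  2  3  3  3  3  3  3  3
 z  0  1  2  3  4  4  4  4  4  4
 y  0  1  2  3  4  4  4  5  5  5
 x  0  1  2  3  4  4  5  5  5  6
 y  0  1  2  3  4  4  5  6  6  6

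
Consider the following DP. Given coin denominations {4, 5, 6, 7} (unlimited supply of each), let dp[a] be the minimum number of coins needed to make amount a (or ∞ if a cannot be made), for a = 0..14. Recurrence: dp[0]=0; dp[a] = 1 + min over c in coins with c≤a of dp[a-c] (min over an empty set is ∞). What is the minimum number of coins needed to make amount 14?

2

 a  0  1  2  3  4  5  6  7  8  9 10 11 12 13 14
dp  0  -  -  -  1  1  1  1  2  2  2  2  2  2  2
(- denotes ∞ / unreachable)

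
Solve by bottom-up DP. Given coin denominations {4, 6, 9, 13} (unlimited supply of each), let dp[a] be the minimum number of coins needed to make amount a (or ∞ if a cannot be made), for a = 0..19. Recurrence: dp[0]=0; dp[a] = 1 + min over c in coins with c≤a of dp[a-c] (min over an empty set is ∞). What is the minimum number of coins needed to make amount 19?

 a  0  1  2  3  4  5  6  7  8  9 10 11 12 13 14 15 16 17 18 19
dp  0  -  -  -  1  -  1  -  2  1  2  -  2  1  3  2  3  2  2  2
(- denotes ∞ / unreachable)

2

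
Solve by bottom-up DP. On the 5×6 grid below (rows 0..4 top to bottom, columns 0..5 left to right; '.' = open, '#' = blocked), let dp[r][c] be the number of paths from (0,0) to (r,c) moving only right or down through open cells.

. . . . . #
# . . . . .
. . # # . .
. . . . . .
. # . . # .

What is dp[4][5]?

r\c   0   1   2   3   4   5
  0   1   1   1   1   1   0
  1   0   1   2   3   4   4
  2   0   1   0   0   4   8
  3   0   1   1   1   5  13
  4   0   0   1   2   0  13

13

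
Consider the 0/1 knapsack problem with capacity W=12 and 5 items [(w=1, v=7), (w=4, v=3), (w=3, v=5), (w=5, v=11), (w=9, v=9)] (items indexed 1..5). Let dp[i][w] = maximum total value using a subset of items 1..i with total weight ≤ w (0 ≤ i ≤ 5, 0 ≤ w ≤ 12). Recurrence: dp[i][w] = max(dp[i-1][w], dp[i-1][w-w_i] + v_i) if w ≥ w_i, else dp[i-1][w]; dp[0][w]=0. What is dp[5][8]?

18

i\w   0   1   2   3   4   5   6   7   8   9  10  11  12
  0   0   0   0   0   0   0   0   0   0   0   0   0   0
  1   0   7   7   7   7   7   7   7   7   7   7   7   7
  2   0   7   7   7   7  10  10  10  10  10  10  10  10
  3   0   7   7   7  12  12  12  12  15  15  15  15  15
  4   0   7   7   7  12  12  18  18  18  23  23  23  23
  5   0   7   7   7  12  12  18  18  18  23  23  23  23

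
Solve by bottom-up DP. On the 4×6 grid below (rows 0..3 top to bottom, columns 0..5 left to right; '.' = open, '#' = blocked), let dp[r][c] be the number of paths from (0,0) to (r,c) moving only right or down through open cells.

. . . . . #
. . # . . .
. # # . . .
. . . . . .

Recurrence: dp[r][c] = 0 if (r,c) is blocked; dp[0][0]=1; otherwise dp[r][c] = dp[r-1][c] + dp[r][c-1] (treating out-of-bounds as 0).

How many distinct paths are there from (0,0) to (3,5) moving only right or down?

10

r\c   0   1   2   3   4   5
  0   1   1   1   1   1   0
  1   1   2   0   1   2   2
  2   1   0   0   1   3   5
  3   1   1   1   2   5  10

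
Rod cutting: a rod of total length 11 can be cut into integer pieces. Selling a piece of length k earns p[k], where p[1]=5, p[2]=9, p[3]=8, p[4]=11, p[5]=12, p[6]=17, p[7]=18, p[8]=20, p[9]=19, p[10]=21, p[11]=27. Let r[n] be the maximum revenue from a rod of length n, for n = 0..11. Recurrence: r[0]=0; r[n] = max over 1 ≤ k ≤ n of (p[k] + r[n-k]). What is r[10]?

   n    0    1    2    3    4    5    6    7    8    9   10   11
r[n]    0    5   10   15   20   25   30   35   40   45   50   55

50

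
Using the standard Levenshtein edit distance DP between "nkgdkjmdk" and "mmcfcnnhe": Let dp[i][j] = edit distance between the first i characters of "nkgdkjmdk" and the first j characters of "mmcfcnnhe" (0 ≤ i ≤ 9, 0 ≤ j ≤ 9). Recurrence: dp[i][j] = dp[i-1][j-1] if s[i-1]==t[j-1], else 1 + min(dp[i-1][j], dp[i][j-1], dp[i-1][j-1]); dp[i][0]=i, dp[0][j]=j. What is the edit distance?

   ''  m  m  c  f  c  n  n  h  e
''  0  1  2  3  4  5  6  7  8  9
 n  1  1  2  3  4  5  5  6  7  8
 k  2  2  2  3  4  5  6  6  7  8
 g  3  3  3  3  4  5  6  7  7  8
 d  4  4  4  4  4  5  6  7  8  8
 k  5  5  5  5  5  5  6  7  8  9
 j  6  6  6  6  6  6  6  7  8  9
 m  7  6  6  7  7  7  7  7  8  9
 d  8  7  7  7  8  8  8  8  8  9
 k  9  8  8  8  8  9  9  9  9  9

9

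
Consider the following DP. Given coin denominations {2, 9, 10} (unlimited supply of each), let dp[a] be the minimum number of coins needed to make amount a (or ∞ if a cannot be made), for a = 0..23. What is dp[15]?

 a  0  1  2  3  4  5  6  7  8  9 10 11 12 13 14 15 16 17 18 19 20 21 22 23
dp  0  -  1  -  2  -  3  -  4  1  1  2  2  3  3  4  4  5  2  2  2  3  3  4
(- denotes ∞ / unreachable)

4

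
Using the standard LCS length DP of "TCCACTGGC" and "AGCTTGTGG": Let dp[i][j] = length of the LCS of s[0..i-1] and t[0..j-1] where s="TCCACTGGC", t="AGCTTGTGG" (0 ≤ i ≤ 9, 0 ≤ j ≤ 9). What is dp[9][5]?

   ''  A  G  C  T  T  G  T  G  G
''  0  0  0  0  0  0  0  0  0  0
 T  0  0  0  0  1  1  1  1  1  1
 C  0  0  0  1  1  1  1  1  1  1
 C  0  0  0  1  1  1  1  1  1  1
 A  0  1  1  1  1  1  1  1  1  1
 C  0  1  1  2  2  2  2  2  2  2
 T  0  1  1  2  3  3  3  3  3  3
 G  0  1  2  2  3  3  4  4  4  4
 G  0  1  2  2  3  3  4  4  5  5
 C  0  1  2  3  3  3  4  4  5  5

3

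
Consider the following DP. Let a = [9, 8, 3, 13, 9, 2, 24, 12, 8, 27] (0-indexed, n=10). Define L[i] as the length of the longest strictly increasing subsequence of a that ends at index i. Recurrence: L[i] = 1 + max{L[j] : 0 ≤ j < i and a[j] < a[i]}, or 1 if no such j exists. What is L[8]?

2

   i    0    1    2    3    4    5    6    7    8    9
a[i]    9    8    3   13    9    2   24   12    8   27
L[i]    1    1    1    2    2    1    3    3    2    4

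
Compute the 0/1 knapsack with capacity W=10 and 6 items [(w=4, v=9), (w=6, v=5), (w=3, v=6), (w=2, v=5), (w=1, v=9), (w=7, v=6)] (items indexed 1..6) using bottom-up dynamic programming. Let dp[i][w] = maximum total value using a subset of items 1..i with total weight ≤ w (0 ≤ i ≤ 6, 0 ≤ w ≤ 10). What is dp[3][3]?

i\w   0   1   2   3   4   5   6   7   8   9  10
  0   0   0   0   0   0   0   0   0   0   0   0
  1   0   0   0   0   9   9   9   9   9   9   9
  2   0   0   0   0   9   9   9   9   9   9  14
  3   0   0   0   6   9   9   9  15  15  15  15
  4   0   0   5   6   9  11  14  15  15  20  20
  5   0   9   9  14  15  18  20  23  24  24  29
  6   0   9   9  14  15  18  20  23  24  24  29

6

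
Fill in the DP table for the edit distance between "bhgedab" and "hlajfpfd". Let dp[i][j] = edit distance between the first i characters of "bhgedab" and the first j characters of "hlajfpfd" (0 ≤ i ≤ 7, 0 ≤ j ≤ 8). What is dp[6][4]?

5

   ''  h  l  a  j  f  p  f  d
''  0  1  2  3  4  5  6  7  8
 b  1  1  2  3  4  5  6  7  8
 h  2  1  2  3  4  5  6  7  8
 g  3  2  2  3  4  5  6  7  8
 e  4  3  3  3  4  5  6  7  8
 d  5  4  4  4  4  5  6  7  7
 a  6  5  5  4  5  5  6  7  8
 b  7  6  6  5  5  6  6  7  8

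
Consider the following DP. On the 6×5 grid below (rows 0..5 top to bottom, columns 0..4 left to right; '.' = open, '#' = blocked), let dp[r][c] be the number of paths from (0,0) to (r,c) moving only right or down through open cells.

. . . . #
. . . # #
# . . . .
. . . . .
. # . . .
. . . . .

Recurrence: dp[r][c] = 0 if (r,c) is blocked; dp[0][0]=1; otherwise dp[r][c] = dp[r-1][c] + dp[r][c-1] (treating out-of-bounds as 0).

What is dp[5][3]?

r\c   0   1   2   3   4
  0   1   1   1   1   0
  1   1   2   3   0   0
  2   0   2   5   5   5
  3   0   2   7  12  17
  4   0   0   7  19  36
  5   0   0   7  26  62

26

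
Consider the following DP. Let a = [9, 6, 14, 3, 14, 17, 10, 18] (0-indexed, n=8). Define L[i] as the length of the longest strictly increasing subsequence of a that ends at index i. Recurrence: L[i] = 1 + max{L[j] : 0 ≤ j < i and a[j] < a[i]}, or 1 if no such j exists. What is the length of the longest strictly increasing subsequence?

   i    0    1    2    3    4    5    6    7
a[i]    9    6   14    3   14   17   10   18
L[i]    1    1    2    1    2    3    2    4

4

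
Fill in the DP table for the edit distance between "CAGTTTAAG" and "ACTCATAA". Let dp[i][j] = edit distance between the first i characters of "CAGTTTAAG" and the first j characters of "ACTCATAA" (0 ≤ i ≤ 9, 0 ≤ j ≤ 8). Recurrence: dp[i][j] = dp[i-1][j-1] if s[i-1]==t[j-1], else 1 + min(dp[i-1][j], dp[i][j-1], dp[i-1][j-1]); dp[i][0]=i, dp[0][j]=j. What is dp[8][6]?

5

   ''  A  C  T  C  A  T  A  A
''  0  1  2  3  4  5  6  7  8
 C  1  1  1  2  3  4  5  6  7
 A  2  1  2  2  3  3  4  5  6
 G  3  2  2  3  3  4  4  5  6
 T  4  3  3  2  3  4  4  5  6
 T  5  4  4  3  3  4  4  5  6
 T  6  5  5  4  4  4  4  5  6
 A  7  6  6  5  5  4  5  4  5
 A  8  7  7  6  6  5  5  5  4
 G  9  8  8  7  7  6  6  6  5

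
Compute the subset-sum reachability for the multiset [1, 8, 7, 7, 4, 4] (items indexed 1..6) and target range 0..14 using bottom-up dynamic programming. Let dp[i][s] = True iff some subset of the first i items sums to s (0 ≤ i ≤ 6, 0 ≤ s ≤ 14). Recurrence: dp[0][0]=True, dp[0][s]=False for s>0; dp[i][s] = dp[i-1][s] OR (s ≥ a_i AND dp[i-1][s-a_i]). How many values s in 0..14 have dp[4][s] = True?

6

i\s   0   1   2   3   4   5   6   7   8   9  10  11  12  13  14
  0   T   F   F   F   F   F   F   F   F   F   F   F   F   F   F
  1   T   T   F   F   F   F   F   F   F   F   F   F   F   F   F
  2   T   T   F   F   F   F   F   F   T   T   F   F   F   F   F
  3   T   T   F   F   F   F   F   T   T   T   F   F   F   F   F
  4   T   T   F   F   F   F   F   T   T   T   F   F   F   F   T
  5   T   T   F   F   T   T   F   T   T   T   F   T   T   T   T
  6   T   T   F   F   T   T   F   T   T   T   F   T   T   T   T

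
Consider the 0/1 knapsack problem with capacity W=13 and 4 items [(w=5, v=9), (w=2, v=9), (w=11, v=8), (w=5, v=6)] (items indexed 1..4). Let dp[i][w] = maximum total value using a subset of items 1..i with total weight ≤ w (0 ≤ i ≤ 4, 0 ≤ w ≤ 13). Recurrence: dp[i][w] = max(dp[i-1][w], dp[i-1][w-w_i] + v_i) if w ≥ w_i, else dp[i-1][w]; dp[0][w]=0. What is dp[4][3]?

i\w   0   1   2   3   4   5   6   7   8   9  10  11  12  13
  0   0   0   0   0   0   0   0   0   0   0   0   0   0   0
  1   0   0   0   0   0   9   9   9   9   9   9   9   9   9
  2   0   0   9   9   9   9   9  18  18  18  18  18  18  18
  3   0   0   9   9   9   9   9  18  18  18  18  18  18  18
  4   0   0   9   9   9   9   9  18  18  18  18  18  24  24

9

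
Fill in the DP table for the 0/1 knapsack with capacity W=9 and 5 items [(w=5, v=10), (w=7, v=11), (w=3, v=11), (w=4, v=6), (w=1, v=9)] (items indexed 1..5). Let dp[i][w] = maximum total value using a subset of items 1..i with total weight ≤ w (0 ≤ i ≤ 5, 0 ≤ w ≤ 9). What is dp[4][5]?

11

i\w   0   1   2   3   4   5   6   7   8   9
  0   0   0   0   0   0   0   0   0   0   0
  1   0   0   0   0   0  10  10  10  10  10
  2   0   0   0   0   0  10  10  11  11  11
  3   0   0   0  11  11  11  11  11  21  21
  4   0   0   0  11  11  11  11  17  21  21
  5   0   9   9  11  20  20  20  20  26  30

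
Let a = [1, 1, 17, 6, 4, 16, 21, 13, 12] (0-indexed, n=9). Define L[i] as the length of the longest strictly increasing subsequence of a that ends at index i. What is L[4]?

   i    0    1    2    3    4    5    6    7    8
a[i]    1    1   17    6    4   16   21   13   12
L[i]    1    1    2    2    2    3    4    3    3

2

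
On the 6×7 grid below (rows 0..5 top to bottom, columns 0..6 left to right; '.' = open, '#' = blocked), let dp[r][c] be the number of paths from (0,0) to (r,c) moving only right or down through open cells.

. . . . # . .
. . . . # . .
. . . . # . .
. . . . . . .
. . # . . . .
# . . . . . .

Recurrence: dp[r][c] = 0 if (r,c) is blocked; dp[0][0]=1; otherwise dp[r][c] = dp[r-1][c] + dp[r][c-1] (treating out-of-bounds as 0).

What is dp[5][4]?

65

r\c   0   1   2   3   4   5   6
  0   1   1   1   1   0   0   0
  1   1   2   3   4   0   0   0
  2   1   3   6  10   0   0   0
  3   1   4  10  20  20  20  20
  4   1   5   0  20  40  60  80
  5   0   5   5  25  65 125 205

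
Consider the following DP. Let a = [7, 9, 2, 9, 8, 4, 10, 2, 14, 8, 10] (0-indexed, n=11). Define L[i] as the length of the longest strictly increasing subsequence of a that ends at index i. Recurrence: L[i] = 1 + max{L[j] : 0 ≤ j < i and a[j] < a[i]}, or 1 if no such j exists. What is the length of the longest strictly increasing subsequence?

4

   i    0    1    2    3    4    5    6    7    8    9   10
a[i]    7    9    2    9    8    4   10    2   14    8   10
L[i]    1    2    1    2    2    2    3    1    4    3    4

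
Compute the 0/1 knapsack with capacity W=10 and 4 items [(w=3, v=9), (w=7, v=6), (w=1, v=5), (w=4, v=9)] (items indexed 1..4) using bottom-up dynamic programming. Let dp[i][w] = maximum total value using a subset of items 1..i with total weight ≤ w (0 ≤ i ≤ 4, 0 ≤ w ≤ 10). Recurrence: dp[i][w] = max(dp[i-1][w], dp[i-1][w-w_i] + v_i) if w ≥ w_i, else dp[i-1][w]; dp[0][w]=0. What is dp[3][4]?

i\w   0   1   2   3   4   5   6   7   8   9  10
  0   0   0   0   0   0   0   0   0   0   0   0
  1   0   0   0   9   9   9   9   9   9   9   9
  2   0   0   0   9   9   9   9   9   9   9  15
  3   0   5   5   9  14  14  14  14  14  14  15
  4   0   5   5   9  14  14  14  18  23  23  23

14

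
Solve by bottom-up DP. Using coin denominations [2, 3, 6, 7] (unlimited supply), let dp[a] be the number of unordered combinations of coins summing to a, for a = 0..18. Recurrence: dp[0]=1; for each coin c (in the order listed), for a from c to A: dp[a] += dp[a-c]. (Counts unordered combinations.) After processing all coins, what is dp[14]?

8

after  coin     0     1     2     3     4     5     6     7     8     9    10    11    12    13    14    15    16    17    18
          2     1     0     1     0     1     0     1     0     1     0     1     0     1     0     1     0     1     0     1
          3     1     0     1     1     1     1     2     1     2     2     2     2     3     2     3     3     3     3     4
          6     1     0     1     1     1     1     3     1     3     3     3     3     6     3     6     6     6     6    10
          7     1     0     1     1     1     1     3     2     3     4     4     4     7     6     8     9    10    10    14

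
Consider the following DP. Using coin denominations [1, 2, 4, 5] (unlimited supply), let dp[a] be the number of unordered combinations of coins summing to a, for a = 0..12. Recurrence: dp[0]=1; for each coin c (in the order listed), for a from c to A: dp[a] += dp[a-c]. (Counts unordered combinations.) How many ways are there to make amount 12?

after  coin     0     1     2     3     4     5     6     7     8     9    10    11    12
          1     1     1     1     1     1     1     1     1     1     1     1     1     1
          2     1     1     2     2     3     3     4     4     5     5     6     6     7
          4     1     1     2     2     4     4     6     6     9     9    12    12    16
          5     1     1     2     2     4     5     7     8    11    13    17    19    24

24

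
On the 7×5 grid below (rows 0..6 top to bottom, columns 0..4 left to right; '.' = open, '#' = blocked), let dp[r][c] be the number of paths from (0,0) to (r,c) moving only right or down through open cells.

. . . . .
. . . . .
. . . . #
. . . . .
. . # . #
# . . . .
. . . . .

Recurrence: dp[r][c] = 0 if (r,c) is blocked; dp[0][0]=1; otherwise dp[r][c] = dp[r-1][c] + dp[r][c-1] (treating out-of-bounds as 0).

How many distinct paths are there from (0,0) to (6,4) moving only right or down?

r\c   0   1   2   3   4
  0   1   1   1   1   1
  1   1   2   3   4   5
  2   1   3   6  10   0
  3   1   4  10  20  20
  4   1   5   0  20   0
  5   0   5   5  25  25
  6   0   5  10  35  60

60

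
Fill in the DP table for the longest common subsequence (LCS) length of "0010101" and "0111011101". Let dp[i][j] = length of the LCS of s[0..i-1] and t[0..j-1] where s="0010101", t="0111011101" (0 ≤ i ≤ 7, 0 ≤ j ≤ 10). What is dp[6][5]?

4

   ''  0  1  1  1  0  1  1  1  0  1
''  0  0  0  0  0  0  0  0  0  0  0
 0  0  1  1  1  1  1  1  1  1  1  1
 0  0  1  1  1  1  2  2  2  2  2  2
 1  0  1  2  2  2  2  3  3  3  3  3
 0  0  1  2  2  2  3  3  3  3  4  4
 1  0  1  2  3  3  3  4  4  4  4  5
 0  0  1  2  3  3  4  4  4  4  5  5
 1  0  1  2  3  4  4  5  5  5  5  6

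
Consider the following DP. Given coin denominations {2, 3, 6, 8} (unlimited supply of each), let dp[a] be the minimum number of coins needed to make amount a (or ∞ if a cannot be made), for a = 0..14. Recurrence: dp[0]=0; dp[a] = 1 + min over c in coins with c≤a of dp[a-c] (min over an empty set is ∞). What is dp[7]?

3

 a  0  1  2  3  4  5  6  7  8  9 10 11 12 13 14
dp  0  -  1  1  2  2  1  3  1  2  2  2  2  3  2
(- denotes ∞ / unreachable)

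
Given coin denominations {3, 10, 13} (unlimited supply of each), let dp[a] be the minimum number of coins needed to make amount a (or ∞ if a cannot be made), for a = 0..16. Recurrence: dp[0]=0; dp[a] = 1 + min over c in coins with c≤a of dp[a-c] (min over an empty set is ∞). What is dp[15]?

5

 a  0  1  2  3  4  5  6  7  8  9 10 11 12 13 14 15 16
dp  0  -  -  1  -  -  2  -  -  3  1  -  4  1  -  5  2
(- denotes ∞ / unreachable)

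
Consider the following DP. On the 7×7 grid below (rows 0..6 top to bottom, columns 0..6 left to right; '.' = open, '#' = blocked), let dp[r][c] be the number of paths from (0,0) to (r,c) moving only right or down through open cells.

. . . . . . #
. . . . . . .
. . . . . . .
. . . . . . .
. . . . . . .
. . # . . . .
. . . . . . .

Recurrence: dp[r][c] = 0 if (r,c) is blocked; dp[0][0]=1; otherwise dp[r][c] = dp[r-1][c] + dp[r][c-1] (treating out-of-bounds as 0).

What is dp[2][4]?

r\c   0   1   2   3   4   5   6
  0   1   1   1   1   1   1   0
  1   1   2   3   4   5   6   6
  2   1   3   6  10  15  21  27
  3   1   4  10  20  35  56  83
  4   1   5  15  35  70 126 209
  5   1   6   0  35 105 231 440
  6   1   7   7  42 147 378 818

15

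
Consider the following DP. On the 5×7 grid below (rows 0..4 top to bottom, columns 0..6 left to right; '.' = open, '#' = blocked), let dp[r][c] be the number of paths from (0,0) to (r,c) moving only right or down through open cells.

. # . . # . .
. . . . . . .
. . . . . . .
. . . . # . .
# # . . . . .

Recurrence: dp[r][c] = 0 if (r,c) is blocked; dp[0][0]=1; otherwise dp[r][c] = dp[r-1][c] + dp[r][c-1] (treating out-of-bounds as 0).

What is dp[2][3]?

r\c   0   1   2   3   4   5   6
  0   1   0   0   0   0   0   0
  1   1   1   1   1   1   1   1
  2   1   2   3   4   5   6   7
  3   1   3   6  10   0   6  13
  4   0   0   6  16  16  22  35

4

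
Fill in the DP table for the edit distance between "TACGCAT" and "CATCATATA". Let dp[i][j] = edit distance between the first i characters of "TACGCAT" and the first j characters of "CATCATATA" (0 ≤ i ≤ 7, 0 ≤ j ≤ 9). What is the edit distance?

5

   ''  C  A  T  C  A  T  A  T  A
''  0  1  2  3  4  5  6  7  8  9
 T  1  1  2  2  3  4  5  6  7  8
 A  2  2  1  2  3  3  4  5  6  7
 C  3  2  2  2  2  3  4  5  6  7
 G  4  3  3  3  3  3  4  5  6  7
 C  5  4  4  4  3  4  4  5  6  7
 A  6  5  4  5  4  3  4  4  5  6
 T  7  6  5  4  5  4  3  4  4  5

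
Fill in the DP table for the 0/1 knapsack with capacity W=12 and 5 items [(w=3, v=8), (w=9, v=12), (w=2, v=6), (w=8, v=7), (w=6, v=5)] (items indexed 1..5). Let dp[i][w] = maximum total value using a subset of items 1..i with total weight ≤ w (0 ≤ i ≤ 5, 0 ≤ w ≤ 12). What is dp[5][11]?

19

i\w   0   1   2   3   4   5   6   7   8   9  10  11  12
  0   0   0   0   0   0   0   0   0   0   0   0   0   0
  1   0   0   0   8   8   8   8   8   8   8   8   8   8
  2   0   0   0   8   8   8   8   8   8  12  12  12  20
  3   0   0   6   8   8  14  14  14  14  14  14  18  20
  4   0   0   6   8   8  14  14  14  14  14  14  18  20
  5   0   0   6   8   8  14  14  14  14  14  14  19  20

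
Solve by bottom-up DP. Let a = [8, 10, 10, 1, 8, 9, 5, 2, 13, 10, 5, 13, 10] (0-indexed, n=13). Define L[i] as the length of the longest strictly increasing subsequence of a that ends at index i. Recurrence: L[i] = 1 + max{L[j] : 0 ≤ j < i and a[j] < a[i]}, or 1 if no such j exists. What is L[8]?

4

   i    0    1    2    3    4    5    6    7    8    9   10   11   12
a[i]    8   10   10    1    8    9    5    2   13   10    5   13   10
L[i]    1    2    2    1    2    3    2    2    4    4    3    5    4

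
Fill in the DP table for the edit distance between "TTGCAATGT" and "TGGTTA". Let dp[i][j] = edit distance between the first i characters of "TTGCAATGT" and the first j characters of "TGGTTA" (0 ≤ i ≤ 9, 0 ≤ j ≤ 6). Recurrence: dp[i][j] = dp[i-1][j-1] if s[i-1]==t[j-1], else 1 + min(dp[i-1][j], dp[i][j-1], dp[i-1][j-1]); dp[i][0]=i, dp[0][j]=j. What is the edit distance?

   ''  T  G  G  T  T  A
''  0  1  2  3  4  5  6
 T  1  0  1  2  3  4  5
 T  2  1  1  2  2  3  4
 G  3  2  1  1  2  3  4
 C  4  3  2  2  2  3  4
 A  5  4  3  3  3  3  3
 A  6  5  4  4  4  4  3
 T  7  6  5  5  4  4  4
 G  8  7  6  5  5  5  5
 T  9  8  7  6  5  5  6

6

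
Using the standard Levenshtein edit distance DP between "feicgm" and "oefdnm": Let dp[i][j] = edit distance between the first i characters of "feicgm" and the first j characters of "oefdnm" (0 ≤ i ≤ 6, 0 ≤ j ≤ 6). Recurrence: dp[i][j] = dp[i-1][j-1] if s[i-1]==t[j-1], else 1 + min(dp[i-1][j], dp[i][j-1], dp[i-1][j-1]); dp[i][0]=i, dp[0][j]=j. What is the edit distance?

   ''  o  e  f  d  n  m
''  0  1  2  3  4  5  6
 f  1  1  2  2  3  4  5
 e  2  2  1  2  3  4  5
 i  3  3  2  2  3  4  5
 c  4  4  3  3  3  4  5
 g  5  5  4  4  4  4  5
 m  6  6  5  5  5  5  4

4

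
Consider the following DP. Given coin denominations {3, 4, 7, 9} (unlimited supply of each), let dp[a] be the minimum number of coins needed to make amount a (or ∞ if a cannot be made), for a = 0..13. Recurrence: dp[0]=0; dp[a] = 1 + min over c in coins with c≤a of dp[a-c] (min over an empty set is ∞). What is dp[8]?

 a  0  1  2  3  4  5  6  7  8  9 10 11 12 13
dp  0  -  -  1  1  -  2  1  2  1  2  2  2  2
(- denotes ∞ / unreachable)

2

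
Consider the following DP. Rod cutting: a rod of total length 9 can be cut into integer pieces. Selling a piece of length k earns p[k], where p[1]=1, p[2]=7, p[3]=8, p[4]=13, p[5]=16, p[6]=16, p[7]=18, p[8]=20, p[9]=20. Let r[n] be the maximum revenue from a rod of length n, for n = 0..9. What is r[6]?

21

   n    0    1    2    3    4    5    6    7    8    9
r[n]    0    1    7    8   14   16   21   23   28   30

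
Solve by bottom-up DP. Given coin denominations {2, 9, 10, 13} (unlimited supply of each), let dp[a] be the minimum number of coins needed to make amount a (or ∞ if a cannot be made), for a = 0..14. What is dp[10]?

1

 a  0  1  2  3  4  5  6  7  8  9 10 11 12 13 14
dp  0  -  1  -  2  -  3  -  4  1  1  2  2  1  3
(- denotes ∞ / unreachable)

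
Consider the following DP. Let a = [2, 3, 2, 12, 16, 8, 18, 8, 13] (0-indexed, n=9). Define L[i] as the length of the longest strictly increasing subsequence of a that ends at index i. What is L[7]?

   i    0    1    2    3    4    5    6    7    8
a[i]    2    3    2   12   16    8   18    8   13
L[i]    1    2    1    3    4    3    5    3    4

3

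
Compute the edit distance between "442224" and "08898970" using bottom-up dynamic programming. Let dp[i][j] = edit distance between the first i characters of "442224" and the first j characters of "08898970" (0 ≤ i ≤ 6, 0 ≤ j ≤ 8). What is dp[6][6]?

6

   ''  0  8  8  9  8  9  7  0
''  0  1  2  3  4  5  6  7  8
 4  1  1  2  3  4  5  6  7  8
 4  2  2  2  3  4  5  6  7  8
 2  3  3  3  3  4  5  6  7  8
 2  4  4  4  4  4  5  6  7  8
 2  5  5  5  5  5  5  6  7  8
 4  6  6  6  6  6  6  6  7  8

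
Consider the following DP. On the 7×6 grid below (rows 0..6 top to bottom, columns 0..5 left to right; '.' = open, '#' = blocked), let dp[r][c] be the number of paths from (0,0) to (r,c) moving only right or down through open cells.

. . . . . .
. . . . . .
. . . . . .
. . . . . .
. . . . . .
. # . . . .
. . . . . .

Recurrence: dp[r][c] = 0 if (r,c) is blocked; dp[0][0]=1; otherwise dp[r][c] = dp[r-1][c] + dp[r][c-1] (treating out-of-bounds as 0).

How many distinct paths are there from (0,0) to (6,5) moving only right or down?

432

r\c   0   1   2   3   4   5
  0   1   1   1   1   1   1
  1   1   2   3   4   5   6
  2   1   3   6  10  15  21
  3   1   4  10  20  35  56
  4   1   5  15  35  70 126
  5   1   0  15  50 120 246
  6   1   1  16  66 186 432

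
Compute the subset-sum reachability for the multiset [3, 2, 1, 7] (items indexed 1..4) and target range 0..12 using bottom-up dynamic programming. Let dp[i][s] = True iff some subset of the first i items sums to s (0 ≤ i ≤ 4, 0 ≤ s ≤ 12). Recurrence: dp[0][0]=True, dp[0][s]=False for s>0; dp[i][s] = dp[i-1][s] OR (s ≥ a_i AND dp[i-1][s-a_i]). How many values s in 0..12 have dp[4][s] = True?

13

i\s   0   1   2   3   4   5   6   7   8   9  10  11  12
  0   T   F   F   F   F   F   F   F   F   F   F   F   F
  1   T   F   F   T   F   F   F   F   F   F   F   F   F
  2   T   F   T   T   F   T   F   F   F   F   F   F   F
  3   T   T   T   T   T   T   T   F   F   F   F   F   F
  4   T   T   T   T   T   T   T   T   T   T   T   T   T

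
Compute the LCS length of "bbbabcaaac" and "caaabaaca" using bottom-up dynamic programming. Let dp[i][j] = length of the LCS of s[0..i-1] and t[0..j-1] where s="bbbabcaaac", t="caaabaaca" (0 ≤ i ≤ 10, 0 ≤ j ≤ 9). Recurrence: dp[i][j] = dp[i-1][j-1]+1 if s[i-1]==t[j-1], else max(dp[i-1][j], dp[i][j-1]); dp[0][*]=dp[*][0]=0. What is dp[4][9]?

   ''  c  a  a  a  b  a  a  c  a
''  0  0  0  0  0  0  0  0  0  0
 b  0  0  0  0  0  1  1  1  1  1
 b  0  0  0  0  0  1  1  1  1  1
 b  0  0  0  0  0  1  1  1  1  1
 a  0  0  1  1  1  1  2  2  2  2
 b  0  0  1  1  1  2  2  2  2  2
 c  0  1  1  1  1  2  2  2  3  3
 a  0  1  2  2  2  2  3  3  3  4
 a  0  1  2  3  3  3  3  4  4  4
 a  0  1  2  3  4  4  4  4  4  5
 c  0  1  2  3  4  4  4  4  5  5

2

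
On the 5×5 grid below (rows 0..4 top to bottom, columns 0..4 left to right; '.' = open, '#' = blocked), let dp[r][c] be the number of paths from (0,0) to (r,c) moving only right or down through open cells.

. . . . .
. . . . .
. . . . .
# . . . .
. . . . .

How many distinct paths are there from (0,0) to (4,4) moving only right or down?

r\c   0   1   2   3   4
  0   1   1   1   1   1
  1   1   2   3   4   5
  2   1   3   6  10  15
  3   0   3   9  19  34
  4   0   3  12  31  65

65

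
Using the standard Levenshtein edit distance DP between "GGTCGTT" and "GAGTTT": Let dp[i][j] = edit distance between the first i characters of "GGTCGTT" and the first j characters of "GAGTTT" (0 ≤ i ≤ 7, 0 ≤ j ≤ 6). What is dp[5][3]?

   ''  G  A  G  T  T  T
''  0  1  2  3  4  5  6
 G  1  0  1  2  3  4  5
 G  2  1  1  1  2  3  4
 T  3  2  2  2  1  2  3
 C  4  3  3  3  2  2  3
 G  5  4  4  3  3  3  3
 T  6  5  5  4  3  3  3
 T  7  6  6  5  4  3  3

3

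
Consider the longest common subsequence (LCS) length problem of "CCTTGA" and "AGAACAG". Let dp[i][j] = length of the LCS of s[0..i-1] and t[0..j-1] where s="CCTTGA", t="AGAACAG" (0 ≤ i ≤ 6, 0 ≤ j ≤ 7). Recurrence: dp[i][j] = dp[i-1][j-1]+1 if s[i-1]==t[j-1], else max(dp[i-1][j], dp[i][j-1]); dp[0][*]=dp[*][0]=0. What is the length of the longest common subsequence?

   ''  A  G  A  A  C  A  G
''  0  0  0  0  0  0  0  0
 C  0  0  0  0  0  1  1  1
 C  0  0  0  0  0  1  1  1
 T  0  0  0  0  0  1  1  1
 T  0  0  0  0  0  1  1  1
 G  0  0  1  1  1  1  1  2
 A  0  1  1  2  2  2  2  2

2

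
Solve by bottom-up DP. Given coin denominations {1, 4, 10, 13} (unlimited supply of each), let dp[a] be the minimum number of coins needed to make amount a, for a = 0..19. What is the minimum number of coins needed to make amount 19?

4

 a  0  1  2  3  4  5  6  7  8  9 10 11 12 13 14 15 16 17 18 19
dp  0  1  2  3  1  2  3  4  2  3  1  2  3  1  2  3  4  2  3  4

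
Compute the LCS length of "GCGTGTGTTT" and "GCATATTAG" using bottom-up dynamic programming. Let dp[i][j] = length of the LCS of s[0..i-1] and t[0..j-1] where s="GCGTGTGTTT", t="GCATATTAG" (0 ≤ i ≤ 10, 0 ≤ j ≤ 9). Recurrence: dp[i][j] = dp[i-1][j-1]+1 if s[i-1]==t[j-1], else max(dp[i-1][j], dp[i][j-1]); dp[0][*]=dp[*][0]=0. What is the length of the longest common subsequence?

5

   ''  G  C  A  T  A  T  T  A  G
''  0  0  0  0  0  0  0  0  0  0
 G  0  1  1  1  1  1  1  1  1  1
 C  0  1  2  2  2  2  2  2  2  2
 G  0  1  2  2  2  2  2  2  2  3
 T  0  1  2  2  3  3  3  3  3  3
 G  0  1  2  2  3  3  3  3  3  4
 T  0  1  2  2  3  3  4  4  4  4
 G  0  1  2  2  3  3  4  4  4  5
 T  0  1  2  2  3  3  4  5  5  5
 T  0  1  2  2  3  3  4  5  5  5
 T  0  1  2  2  3  3  4  5  5  5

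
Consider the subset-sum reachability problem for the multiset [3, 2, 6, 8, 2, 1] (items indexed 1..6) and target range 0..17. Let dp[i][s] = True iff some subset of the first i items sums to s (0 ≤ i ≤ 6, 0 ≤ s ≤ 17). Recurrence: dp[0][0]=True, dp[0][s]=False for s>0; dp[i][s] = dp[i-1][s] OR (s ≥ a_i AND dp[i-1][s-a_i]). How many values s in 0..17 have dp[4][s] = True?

13

i\s   0   1   2   3   4   5   6   7   8   9  10  11  12  13  14  15  16  17
  0   T   F   F   F   F   F   F   F   F   F   F   F   F   F   F   F   F   F
  1   T   F   F   T   F   F   F   F   F   F   F   F   F   F   F   F   F   F
  2   T   F   T   T   F   T   F   F   F   F   F   F   F   F   F   F   F   F
  3   T   F   T   T   F   T   T   F   T   T   F   T   F   F   F   F   F   F
  4   T   F   T   T   F   T   T   F   T   T   T   T   F   T   T   F   T   T
  5   T   F   T   T   T   T   T   T   T   T   T   T   T   T   T   T   T   T
  6   T   T   T   T   T   T   T   T   T   T   T   T   T   T   T   T   T   T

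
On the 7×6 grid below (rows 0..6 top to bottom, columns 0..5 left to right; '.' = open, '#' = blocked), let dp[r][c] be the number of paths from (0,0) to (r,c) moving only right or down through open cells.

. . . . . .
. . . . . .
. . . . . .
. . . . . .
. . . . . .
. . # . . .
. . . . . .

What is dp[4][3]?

35

r\c   0   1   2   3   4   5
  0   1   1   1   1   1   1
  1   1   2   3   4   5   6
  2   1   3   6  10  15  21
  3   1   4  10  20  35  56
  4   1   5  15  35  70 126
  5   1   6   0  35 105 231
  6   1   7   7  42 147 378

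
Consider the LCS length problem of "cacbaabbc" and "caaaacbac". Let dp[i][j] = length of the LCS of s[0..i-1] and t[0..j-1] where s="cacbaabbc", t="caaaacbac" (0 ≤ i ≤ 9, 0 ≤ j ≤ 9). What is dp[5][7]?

   ''  c  a  a  a  a  c  b  a  c
''  0  0  0  0  0  0  0  0  0  0
 c  0  1  1  1  1  1  1  1  1  1
 a  0  1  2  2  2  2  2  2  2  2
 c  0  1  2  2  2  2  3  3  3  3
 b  0  1  2  2  2  2  3  4  4  4
 a  0  1  2  3  3  3  3  4  5  5
 a  0  1  2  3  4  4  4  4  5  5
 b  0  1  2  3  4  4  4  5  5  5
 b  0  1  2  3  4  4  4  5  5  5
 c  0  1  2  3  4  4  5  5  5  6

4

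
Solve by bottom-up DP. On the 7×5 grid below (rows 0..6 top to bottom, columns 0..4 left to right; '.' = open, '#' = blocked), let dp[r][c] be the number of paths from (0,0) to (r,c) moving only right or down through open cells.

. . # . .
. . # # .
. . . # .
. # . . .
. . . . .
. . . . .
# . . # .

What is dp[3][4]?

r\c   0   1   2   3   4
  0   1   1   0   0   0
  1   1   2   0   0   0
  2   1   3   3   0   0
  3   1   0   3   3   3
  4   1   1   4   7  10
  5   1   2   6  13  23
  6   0   2   8   0  23

3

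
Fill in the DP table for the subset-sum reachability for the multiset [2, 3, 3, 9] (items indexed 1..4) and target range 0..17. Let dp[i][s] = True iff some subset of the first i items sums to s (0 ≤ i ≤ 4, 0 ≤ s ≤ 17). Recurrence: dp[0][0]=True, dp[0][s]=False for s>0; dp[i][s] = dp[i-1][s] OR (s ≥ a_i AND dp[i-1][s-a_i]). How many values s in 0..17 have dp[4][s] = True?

12

i\s   0   1   2   3   4   5   6   7   8   9  10  11  12  13  14  15  16  17
  0   T   F   F   F   F   F   F   F   F   F   F   F   F   F   F   F   F   F
  1   T   F   T   F   F   F   F   F   F   F   F   F   F   F   F   F   F   F
  2   T   F   T   T   F   T   F   F   F   F   F   F   F   F   F   F   F   F
  3   T   F   T   T   F   T   T   F   T   F   F   F   F   F   F   F   F   F
  4   T   F   T   T   F   T   T   F   T   T   F   T   T   F   T   T   F   T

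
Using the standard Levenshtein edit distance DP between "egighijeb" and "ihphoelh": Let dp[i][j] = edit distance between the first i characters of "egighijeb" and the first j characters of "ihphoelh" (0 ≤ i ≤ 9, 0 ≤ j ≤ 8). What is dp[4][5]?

   ''  i  h  p  h  o  e  l  h
''  0  1  2  3  4  5  6  7  8
 e  1  1  2  3  4  5  5  6  7
 g  2  2  2  3  4  5  6  6  7
 i  3  2  3  3  4  5  6  7  7
 g  4  3  3  4  4  5  6  7  8
 h  5  4  3  4  4  5  6  7  7
 i  6  5  4  4  5  5  6  7  8
 j  7  6  5  5  5  6  6  7  8
 e  8  7  6  6  6  6  6  7  8
 b  9  8  7  7  7  7  7  7  8

5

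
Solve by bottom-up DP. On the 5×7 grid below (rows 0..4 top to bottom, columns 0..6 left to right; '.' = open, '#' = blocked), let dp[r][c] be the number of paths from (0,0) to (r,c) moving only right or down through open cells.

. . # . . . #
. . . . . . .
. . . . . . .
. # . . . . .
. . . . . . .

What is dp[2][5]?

r\c   0   1   2   3   4   5   6
  0   1   1   0   0   0   0   0
  1   1   2   2   2   2   2   2
  2   1   3   5   7   9  11  13
  3   1   0   5  12  21  32  45
  4   1   1   6  18  39  71 116

11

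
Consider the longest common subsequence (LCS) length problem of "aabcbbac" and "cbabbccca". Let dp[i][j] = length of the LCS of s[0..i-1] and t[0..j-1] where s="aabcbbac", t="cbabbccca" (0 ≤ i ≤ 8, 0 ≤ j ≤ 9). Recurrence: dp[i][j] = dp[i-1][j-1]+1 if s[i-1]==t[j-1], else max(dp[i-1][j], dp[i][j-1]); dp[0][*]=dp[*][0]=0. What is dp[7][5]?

3

   ''  c  b  a  b  b  c  c  c  a
''  0  0  0  0  0  0  0  0  0  0
 a  0  0  0  1  1  1  1  1  1  1
 a  0  0  0  1  1  1  1  1  1  2
 b  0  0  1  1  2  2  2  2  2  2
 c  0  1  1  1  2  2  3  3  3  3
 b  0  1  2  2  2  3  3  3  3  3
 b  0  1  2  2  3  3  3  3  3  3
 a  0  1  2  3  3  3  3  3  3  4
 c  0  1  2  3  3  3  4  4  4  4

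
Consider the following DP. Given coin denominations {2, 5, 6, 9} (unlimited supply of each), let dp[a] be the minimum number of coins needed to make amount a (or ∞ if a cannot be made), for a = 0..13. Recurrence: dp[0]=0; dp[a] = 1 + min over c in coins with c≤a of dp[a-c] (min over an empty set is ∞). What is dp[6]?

 a  0  1  2  3  4  5  6  7  8  9 10 11 12 13
dp  0  -  1  -  2  1  1  2  2  1  2  2  2  3
(- denotes ∞ / unreachable)

1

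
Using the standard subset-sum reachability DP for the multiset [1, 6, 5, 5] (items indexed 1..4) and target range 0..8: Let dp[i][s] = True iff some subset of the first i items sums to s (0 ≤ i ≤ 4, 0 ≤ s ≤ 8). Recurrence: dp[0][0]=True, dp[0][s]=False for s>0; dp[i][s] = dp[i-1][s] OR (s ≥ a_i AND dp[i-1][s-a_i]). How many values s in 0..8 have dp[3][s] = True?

5

i\s   0   1   2   3   4   5   6   7   8
  0   T   F   F   F   F   F   F   F   F
  1   T   T   F   F   F   F   F   F   F
  2   T   T   F   F   F   F   T   T   F
  3   T   T   F   F   F   T   T   T   F
  4   T   T   F   F   F   T   T   T   F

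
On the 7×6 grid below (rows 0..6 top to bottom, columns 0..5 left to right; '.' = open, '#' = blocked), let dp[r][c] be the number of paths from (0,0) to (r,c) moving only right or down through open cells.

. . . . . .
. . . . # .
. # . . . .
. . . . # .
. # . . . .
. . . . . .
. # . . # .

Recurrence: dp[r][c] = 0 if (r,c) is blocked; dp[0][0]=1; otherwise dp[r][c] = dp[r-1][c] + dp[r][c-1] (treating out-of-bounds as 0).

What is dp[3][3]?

11

r\c   0   1   2   3   4   5
  0   1   1   1   1   1   1
  1   1   2   3   4   0   1
  2   1   0   3   7   7   8
  3   1   1   4  11   0   8
  4   1   0   4  15  15  23
  5   1   1   5  20  35  58
  6   1   0   5  25   0  58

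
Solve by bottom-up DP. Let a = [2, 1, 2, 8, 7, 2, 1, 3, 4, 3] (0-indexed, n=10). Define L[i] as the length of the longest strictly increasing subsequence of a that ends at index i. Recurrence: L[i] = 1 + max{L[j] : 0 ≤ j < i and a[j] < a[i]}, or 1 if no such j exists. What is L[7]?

3

   i    0    1    2    3    4    5    6    7    8    9
a[i]    2    1    2    8    7    2    1    3    4    3
L[i]    1    1    2    3    3    2    1    3    4    3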